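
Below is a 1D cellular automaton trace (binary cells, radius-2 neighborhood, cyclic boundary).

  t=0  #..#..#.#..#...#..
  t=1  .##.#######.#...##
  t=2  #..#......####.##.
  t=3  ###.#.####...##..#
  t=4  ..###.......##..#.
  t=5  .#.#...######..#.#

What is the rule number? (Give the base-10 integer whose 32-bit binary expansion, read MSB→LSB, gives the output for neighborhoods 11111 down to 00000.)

742147947

  nb #####: next=.  (t=1,i=6, bit31=0)
  nb ####.: next=.  (t=1,i=9, bit30=0)
  nb ###.#: next=#  (t=1,i=10, bit29=1)
  nb ###..: next=.  (t=3,i=9, bit28=0)
  nb ##.##: next=#  (t=1,i=0, bit27=1)
  nb ##.#.: next=#  (t=1,i=11, bit26=1)
  nb ##..#: next=.  (t=3,i=15, bit25=0)
  nb ##...: next=.  (t=3,i=10, bit24=0)
  nb #.###: next=.  (t=1,i=4, bit23=0)
  nb #.##.: next=.  (t=1,i=1, bit22=0)
  nb #.#.#: next=#  (t=3,i=4, bit21=1)
  nb #.#..: next=#  (t=0,i=8, bit20=1)
  nb #..##: next=#  (t=3,i=16, bit19=1)
  nb #..#.: next=#  (t=0,i=2, bit18=1)
  nb #...#: next=.  (t=0,i=13, bit17=0)
  nb #....: next=.  (t=2,i=5, bit16=0)
  nb .####: next=.  (t=1,i=5, bit15=0)
  nb .###.: next=#  (t=4,i=3, bit14=1)
  nb .##.#: next=.  (t=1,i=2, bit13=0)
  nb .##..: next=.  (t=3,i=14, bit12=0)
  nb .#.##: next=.  (t=3,i=5, bit11=0)
  nb .#.#.: next=#  (t=0,i=7, bit10=1)
  nb .#..#: next=#  (t=0,i=1, bit9=1)
  nb .#...: next=#  (t=0,i=12, bit8=1)
  nb ..###: next=.  (t=2,i=10, bit7=0)
  nb ..##.: next=#  (t=1,i=16, bit6=1)
  nb ..#.#: next=#  (t=0,i=6, bit5=1)
  nb ..#..: next=.  (t=0,i=0, bit4=0)
  nb ...##: next=#  (t=1,i=15, bit3=1)
  nb ...#.: next=.  (t=0,i=14, bit2=0)
  nb ....#: next=#  (t=2,i=8, bit1=1)
  nb .....: next=#  (t=2,i=6, bit0=1)
  bits 00101100001111000100011101101011 = 742147947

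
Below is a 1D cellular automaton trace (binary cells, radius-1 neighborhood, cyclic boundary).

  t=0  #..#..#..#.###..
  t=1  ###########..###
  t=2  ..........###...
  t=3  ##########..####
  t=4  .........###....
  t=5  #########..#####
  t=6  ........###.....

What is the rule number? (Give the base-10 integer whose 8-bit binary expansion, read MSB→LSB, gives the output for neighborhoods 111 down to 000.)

119

  [7] ### => .  t=0,i=12
  [6] ##. => #  t=0,i=13
  [5] #.# => #  t=0,i=10
  [4] #.. => #  t=0,i=1
  [3] .## => .  t=0,i=11
  [2] .#. => #  t=0,i=0
  [1] ..# => #  t=0,i=2
  [0] ... => #  t=2,i=0
  bits 01110111 = 119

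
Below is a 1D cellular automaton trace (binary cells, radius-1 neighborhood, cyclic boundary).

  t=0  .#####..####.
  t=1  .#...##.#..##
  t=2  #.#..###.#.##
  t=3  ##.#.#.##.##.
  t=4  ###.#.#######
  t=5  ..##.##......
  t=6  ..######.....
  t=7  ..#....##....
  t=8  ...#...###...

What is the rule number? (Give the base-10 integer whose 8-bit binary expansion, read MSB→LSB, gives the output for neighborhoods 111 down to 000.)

  ### -> .   bit 7 = 0  t=0,i=2
  ##. -> #   bit 6 = 1  t=0,i=5
  #.# -> #   bit 5 = 1  t=1,i=0
  #.. -> #   bit 4 = 1  t=0,i=6
  .## -> #   bit 3 = 1  t=0,i=1
  .#. -> .   bit 2 = 0  t=1,i=1
  ..# -> .   bit 1 = 0  t=0,i=0
  ... -> .   bit 0 = 0  t=1,i=3
  bits 01111000 = 120

120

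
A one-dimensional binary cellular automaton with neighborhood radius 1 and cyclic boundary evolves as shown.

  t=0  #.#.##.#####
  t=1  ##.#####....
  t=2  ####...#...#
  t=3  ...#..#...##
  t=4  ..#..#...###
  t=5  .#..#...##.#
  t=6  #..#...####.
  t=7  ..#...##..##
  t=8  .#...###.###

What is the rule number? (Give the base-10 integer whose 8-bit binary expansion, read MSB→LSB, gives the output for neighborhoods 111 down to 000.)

  ###|.  b7=0 t=0,i=8
  ##.|#  b6=1 t=0,i=0
  #.#|#  b5=1 t=0,i=1
  #..|.  b4=0 t=1,i=8
  .##|#  b3=1 t=0,i=4
  .#.|.  b2=0 t=0,i=2
  ..#|#  b1=1 t=1,i=11
  ...|.  b0=0 t=1,i=9
  bits 01101010 = 106

106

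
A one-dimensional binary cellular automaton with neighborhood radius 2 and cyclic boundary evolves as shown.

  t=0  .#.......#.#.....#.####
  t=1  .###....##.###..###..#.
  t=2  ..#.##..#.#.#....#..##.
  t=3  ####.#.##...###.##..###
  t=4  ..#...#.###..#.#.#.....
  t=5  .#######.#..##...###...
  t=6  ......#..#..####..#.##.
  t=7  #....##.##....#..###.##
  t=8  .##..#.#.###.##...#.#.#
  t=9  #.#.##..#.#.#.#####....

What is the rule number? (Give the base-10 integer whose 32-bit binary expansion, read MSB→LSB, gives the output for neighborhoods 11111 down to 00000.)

1226266996

  [31] ##### => .  t=3,i=0
  [30] ####. => #  t=0,i=21
  [29] ###.# => .  t=0,i=22
  [28] ###.. => .  t=1,i=3
  [27] ##.## => #  t=1,i=10
  [26] ##.#. => .  t=0,i=0
  [25] ##..# => .  t=1,i=14
  [24] ##... => #  t=1,i=4
  [23] #.### => .  t=0,i=19
  [22] #.##. => .  t=2,i=4
  [21] #.#.# => .  t=2,i=10
  [20] #.#.. => #  t=0,i=1
  [19] #..## => .  t=1,i=0
  [18] #..#. => #  t=1,i=20
  [17] #...# => #  t=2,i=0
  [16] #.... => #  t=0,i=3
  [15] .#### => .  t=0,i=20
  [14] .###. => #  t=1,i=2
  [13] .##.# => .  t=1,i=9
  [12] .##.. => #  t=2,i=5
  [11] .#.## => #  t=0,i=18
  [10] .#.#. => .  t=0,i=10
  [9] .#..# => .  t=1,i=22
  [8] .#... => #  t=0,i=2
  [7] ..### => .  t=1,i=1
  [6] ..##. => #  t=1,i=8
  [5] ..#.# => #  t=0,i=9
  [4] ..#.. => #  t=1,i=21
  [3] ...## => .  t=1,i=7
  [2] ...#. => #  t=0,i=8
  [1] ....# => .  t=0,i=7
  [0] ..... => .  t=0,i=4
  bits 01001001000101110101100101110100 = 1226266996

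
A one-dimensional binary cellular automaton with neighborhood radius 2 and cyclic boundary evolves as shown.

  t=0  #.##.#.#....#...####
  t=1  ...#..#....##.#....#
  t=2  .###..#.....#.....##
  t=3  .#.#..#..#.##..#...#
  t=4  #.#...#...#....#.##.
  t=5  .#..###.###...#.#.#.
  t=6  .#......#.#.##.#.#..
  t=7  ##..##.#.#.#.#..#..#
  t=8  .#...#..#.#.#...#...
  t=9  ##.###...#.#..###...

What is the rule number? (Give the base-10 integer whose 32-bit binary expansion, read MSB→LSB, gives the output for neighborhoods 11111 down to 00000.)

  #####|.  b31=0 t=0,i=18
  ####.|#  b30=1 t=0,i=19
  ###.#|.  b29=0 t=0,i=0
  ###..|#  b28=1 t=2,i=3
  ##.##|.  b27=0 t=0,i=1
  ##.#.|.  b26=0 t=0,i=4
  ##..#|.  b25=0 t=2,i=4
  ##...|.  b24=0 t=5,i=11
  #.###|#  b23=1 t=2,i=1
  #.##.|.  b22=0 t=0,i=2
  #.#.#|.  b21=0 t=0,i=5
  #.#..|.  b20=0 t=0,i=7
  #..##|.  b19=0 t=5,i=3
  #..#.|.  b18=0 t=1,i=5
  #...#|#  b17=1 t=0,i=14
  #....|.  b16=0 t=0,i=9
  .####|.  b15=0 t=0,i=17
  .###.|.  b14=0 t=2,i=2
  .##.#|#  b13=1 t=0,i=3
  .##..|.  b12=0 t=3,i=12
  .#.##|#  b11=1 t=3,i=10
  .#.#.|#  b10=1 t=0,i=6
  .#..#|.  b9=0 t=1,i=4
  .#...|.  b8=0 t=0,i=8
  ..###|.  b7=0 t=0,i=16
  ..##.|.  b6=0 t=1,i=11
  ..#.#|.  b5=0 t=3,i=9
  ..#..|#  b4=1 t=0,i=12
  ...##|.  b3=0 t=0,i=15
  ...#.|#  b2=1 t=0,i=11
  ....#|.  b1=0 t=0,i=10
  .....|#  b0=1 t=2,i=9
  bits 01010000100000100010110000010101 = 1350708245

1350708245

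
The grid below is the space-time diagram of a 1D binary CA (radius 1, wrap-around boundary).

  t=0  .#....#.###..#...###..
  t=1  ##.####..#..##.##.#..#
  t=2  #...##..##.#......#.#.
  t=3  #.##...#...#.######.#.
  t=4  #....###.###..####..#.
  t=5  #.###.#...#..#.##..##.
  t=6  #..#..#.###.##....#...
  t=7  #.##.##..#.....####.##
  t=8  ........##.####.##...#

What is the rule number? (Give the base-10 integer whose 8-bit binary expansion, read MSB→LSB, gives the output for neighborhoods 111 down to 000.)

  [7] ### => #  t=0,i=9
  [6] ##. => .  t=0,i=10
  [5] #.# => .  t=0,i=7
  [4] #.. => .  t=0,i=2
  [3] .## => .  t=0,i=8
  [2] .#. => #  t=0,i=1
  [1] ..# => #  t=0,i=0
  [0] ... => #  t=0,i=3
  bits 10000111 = 135

135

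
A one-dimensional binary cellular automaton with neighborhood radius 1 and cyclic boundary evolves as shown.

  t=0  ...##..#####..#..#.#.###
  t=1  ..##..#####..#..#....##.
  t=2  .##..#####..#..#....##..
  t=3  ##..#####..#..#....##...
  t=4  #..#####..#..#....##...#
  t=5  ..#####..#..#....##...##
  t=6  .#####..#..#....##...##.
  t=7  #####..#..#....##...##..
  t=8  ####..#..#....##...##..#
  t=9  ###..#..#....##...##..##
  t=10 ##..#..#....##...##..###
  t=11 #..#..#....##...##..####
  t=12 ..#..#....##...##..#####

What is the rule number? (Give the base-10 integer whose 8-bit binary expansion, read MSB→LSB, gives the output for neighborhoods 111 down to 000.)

138

  [7] ### => #  t=0,i=8
  [6] ##. => .  t=0,i=4
  [5] #.# => .  t=0,i=18
  [4] #.. => .  t=0,i=0
  [3] .## => #  t=0,i=3
  [2] .#. => .  t=0,i=14
  [1] ..# => #  t=0,i=2
  [0] ... => .  t=0,i=1
  bits 10001010 = 138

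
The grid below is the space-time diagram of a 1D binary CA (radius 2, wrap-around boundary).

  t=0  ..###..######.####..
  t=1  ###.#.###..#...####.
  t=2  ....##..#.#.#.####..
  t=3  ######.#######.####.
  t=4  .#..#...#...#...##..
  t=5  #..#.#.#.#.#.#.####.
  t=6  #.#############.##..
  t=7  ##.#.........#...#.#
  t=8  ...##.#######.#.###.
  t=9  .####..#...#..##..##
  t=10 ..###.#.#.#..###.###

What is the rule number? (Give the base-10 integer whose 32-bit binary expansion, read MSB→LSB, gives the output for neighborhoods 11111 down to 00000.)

1362935279

  [31] ##### => .  t=0,i=9
  [30] ####. => #  t=0,i=11
  [29] ###.# => .  t=0,i=12
  [28] ###.. => #  t=0,i=4
  [27] ##.## => .  t=0,i=13
  [26] ##.#. => .  t=1,i=3
  [25] ##..# => .  t=0,i=5
  [24] ##... => #  t=0,i=18
  [23] #.### => .  t=0,i=14
  [22] #.##. => .  t=6,i=16
  [21] #.#.# => #  t=1,i=4
  [20] #.#.. => #  t=5,i=0
  [19] #..## => #  t=0,i=6
  [18] #..#. => #  t=1,i=10
  [17] #...# => .  t=1,i=13
  [16] #.... => .  t=0,i=19
  [15] .#### => #  t=0,i=8
  [14] .###. => .  t=0,i=3
  [13] .##.# => #  t=8,i=4
  [12] .##.. => #  t=2,i=5
  [11] .#.## => #  t=1,i=5
  [10] .#.#. => #  t=2,i=9
  [9] .#..# => .  t=4,i=2
  [8] .#... => #  t=1,i=12
  [7] ..### => #  t=0,i=2
  [6] ..##. => #  t=2,i=4
  [5] ..#.# => #  t=2,i=8
  [4] ..#.. => .  t=1,i=11
  [3] ...## => #  t=0,i=1
  [2] ...#. => #  t=4,i=0
  [1] ....# => #  t=0,i=0
  [0] ..... => #  t=2,i=0
  bits 01010001001111001011110111101111 = 1362935279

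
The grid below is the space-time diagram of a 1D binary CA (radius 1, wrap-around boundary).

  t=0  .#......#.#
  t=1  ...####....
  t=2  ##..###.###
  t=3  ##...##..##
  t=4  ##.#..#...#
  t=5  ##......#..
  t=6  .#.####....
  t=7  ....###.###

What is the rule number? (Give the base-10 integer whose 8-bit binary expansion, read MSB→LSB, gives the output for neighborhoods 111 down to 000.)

  nb ###: next=#  (t=1,i=4, bit7=1)
  nb ##.: next=#  (t=1,i=6, bit6=1)
  nb #.#: next=.  (t=0,i=0, bit5=0)
  nb #..: next=.  (t=0,i=2, bit4=0)
  nb .##: next=.  (t=1,i=3, bit3=0)
  nb .#.: next=.  (t=0,i=1, bit2=0)
  nb ..#: next=.  (t=0,i=7, bit1=0)
  nb ...: next=#  (t=0,i=3, bit0=1)
  bits 11000001 = 193

193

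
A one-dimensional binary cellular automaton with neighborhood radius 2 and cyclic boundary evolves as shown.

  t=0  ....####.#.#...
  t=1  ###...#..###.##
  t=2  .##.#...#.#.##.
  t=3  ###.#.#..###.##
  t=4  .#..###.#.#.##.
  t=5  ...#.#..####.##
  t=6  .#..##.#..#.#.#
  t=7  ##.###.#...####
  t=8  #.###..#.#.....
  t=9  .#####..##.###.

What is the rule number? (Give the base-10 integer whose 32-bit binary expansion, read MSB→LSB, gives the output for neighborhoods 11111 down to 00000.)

  #####|.  b31=0 t=1,i=0
  ####.|#  b30=1 t=0,i=6
  ###.#|.  b29=0 t=0,i=7
  ###..|#  b28=1 t=1,i=2
  ##.##|#  b27=1 t=1,i=12
  ##.#.|.  b26=0 t=0,i=8
  ##..#|#  b25=1 t=2,i=14
  ##...|.  b24=0 t=1,i=3
  #.###|#  b23=1 t=1,i=13
  #.##.|.  b22=0 t=2,i=12
  #.#.#|#  b21=1 t=0,i=9
  #.#..|#  b20=1 t=0,i=11
  #..##|#  b19=1 t=1,i=8
  #..#.|.  b18=0 t=4,i=0
  #...#|#  b17=1 t=1,i=4
  #....|#  b16=1 t=0,i=13
  .####|.  b15=0 t=0,i=5
  .###.|#  b14=1 t=1,i=10
  .##.#|#  b13=1 t=2,i=2
  .##..|#  b12=1 t=2,i=13
  .#.##|#  b11=1 t=2,i=11
  .#.#.|#  b10=1 t=0,i=10
  .#..#|.  b9=0 t=1,i=7
  .#...|.  b8=0 t=0,i=12
  ..###|.  b7=0 t=0,i=4
  ..##.|#  b6=1 t=2,i=1
  ..#.#|.  b5=0 t=2,i=8
  ..#..|.  b4=0 t=1,i=6
  ...##|.  b3=0 t=0,i=3
  ...#.|.  b2=0 t=1,i=5
  ....#|#  b1=1 t=0,i=2
  .....|#  b0=1 t=0,i=0
  bits 01011010101110110111110001000011 = 1522236483

1522236483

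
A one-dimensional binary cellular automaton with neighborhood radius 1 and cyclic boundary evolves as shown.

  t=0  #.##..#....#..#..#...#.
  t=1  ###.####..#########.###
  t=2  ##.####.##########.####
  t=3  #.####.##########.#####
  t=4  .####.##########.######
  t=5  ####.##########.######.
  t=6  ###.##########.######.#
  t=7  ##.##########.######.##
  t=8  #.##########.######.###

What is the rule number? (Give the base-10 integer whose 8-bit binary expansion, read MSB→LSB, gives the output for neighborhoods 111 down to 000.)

  ### -> #   bit 7 = 1  t=1,i=0
  ##. -> .   bit 6 = 0  t=0,i=3
  #.# -> #   bit 5 = 1  t=0,i=1
  #.. -> #   bit 4 = 1  t=0,i=4
  .## -> #   bit 3 = 1  t=0,i=2
  .#. -> #   bit 2 = 1  t=0,i=0
  ..# -> #   bit 1 = 1  t=0,i=5
  ... -> .   bit 0 = 0  t=0,i=8
  bits 10111110 = 190

190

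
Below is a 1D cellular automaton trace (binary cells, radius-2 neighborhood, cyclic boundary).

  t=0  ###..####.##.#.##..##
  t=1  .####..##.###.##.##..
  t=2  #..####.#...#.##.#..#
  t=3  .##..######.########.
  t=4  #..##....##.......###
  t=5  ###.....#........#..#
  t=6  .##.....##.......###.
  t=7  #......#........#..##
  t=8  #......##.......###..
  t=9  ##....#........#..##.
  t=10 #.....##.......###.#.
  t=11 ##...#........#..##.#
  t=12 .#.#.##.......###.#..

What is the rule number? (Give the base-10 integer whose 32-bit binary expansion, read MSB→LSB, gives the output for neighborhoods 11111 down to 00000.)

1985621816

  nb #####: next=.  (t=0,i=0, bit31=0)
  nb ####.: next=#  (t=0,i=1, bit30=1)
  nb ###.#: next=#  (t=0,i=8, bit29=1)
  nb ###..: next=#  (t=0,i=2, bit28=1)
  nb ##.##: next=.  (t=0,i=9, bit27=0)
  nb ##.#.: next=#  (t=0,i=12, bit26=1)
  nb ##..#: next=#  (t=0,i=3, bit25=1)
  nb ##...: next=.  (t=1,i=19, bit24=0)
  nb #.###: next=.  (t=1,i=10, bit23=0)
  nb #.##.: next=#  (t=0,i=10, bit22=1)
  nb #.#.#: next=.  (t=0,i=13, bit21=0)
  nb #.#..: next=#  (t=2,i=8, bit20=1)
  nb #..##: next=#  (t=0,i=4, bit19=1)
  nb #..#.: next=.  (t=8,i=20, bit18=0)
  nb #...#: next=#  (t=1,i=20, bit17=1)
  nb #....: next=.  (t=4,i=6, bit16=0)
  nb .####: next=.  (t=0,i=6, bit15=0)
  nb .###.: next=.  (t=1,i=11, bit14=0)
  nb .##.#: next=#  (t=0,i=11, bit13=1)
  nb .##..: next=.  (t=0,i=16, bit12=0)
  nb .#.##: next=#  (t=0,i=14, bit11=1)
  nb .#.#.: next=#  (t=10,i=20, bit10=1)
  nb .#..#: next=#  (t=2,i=18, bit9=1)
  nb .#...: next=#  (t=2,i=9, bit8=1)
  nb ..###: next=.  (t=0,i=5, bit7=0)
  nb ..##.: next=.  (t=1,i=7, bit6=0)
  nb ..#.#: next=#  (t=2,i=12, bit5=1)
  nb ..#..: next=#  (t=5,i=8, bit4=1)
  nb ...##: next=#  (t=1,i=0, bit3=1)
  nb ...#.: next=.  (t=2,i=11, bit2=0)
  nb ....#: next=.  (t=4,i=7, bit1=0)
  nb .....: next=.  (t=4,i=13, bit0=0)
  bits 01110110010110100010111100111000 = 1985621816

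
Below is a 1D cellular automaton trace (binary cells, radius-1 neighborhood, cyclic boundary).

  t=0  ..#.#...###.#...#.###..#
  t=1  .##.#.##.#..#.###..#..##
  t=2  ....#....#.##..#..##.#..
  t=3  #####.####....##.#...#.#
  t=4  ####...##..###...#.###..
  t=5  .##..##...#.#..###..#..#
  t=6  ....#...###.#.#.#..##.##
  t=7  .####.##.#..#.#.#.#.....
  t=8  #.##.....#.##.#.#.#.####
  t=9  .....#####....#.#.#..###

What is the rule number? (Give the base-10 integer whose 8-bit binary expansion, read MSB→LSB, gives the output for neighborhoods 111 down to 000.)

135

  ### -> #   bit 7 = 1  t=0,i=9
  ##. -> .   bit 6 = 0  t=0,i=10
  #.# -> .   bit 5 = 0  t=0,i=3
  #.. -> .   bit 4 = 0  t=0,i=0
  .## -> .   bit 3 = 0  t=0,i=8
  .#. -> #   bit 2 = 1  t=0,i=2
  ..# -> #   bit 1 = 1  t=0,i=1
  ... -> #   bit 0 = 1  t=0,i=6
  bits 10000111 = 135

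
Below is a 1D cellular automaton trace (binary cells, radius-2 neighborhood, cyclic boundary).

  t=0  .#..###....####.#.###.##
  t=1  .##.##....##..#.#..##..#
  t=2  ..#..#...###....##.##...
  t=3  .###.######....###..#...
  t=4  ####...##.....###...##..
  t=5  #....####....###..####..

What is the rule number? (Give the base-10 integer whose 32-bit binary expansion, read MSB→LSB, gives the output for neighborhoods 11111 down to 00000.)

2687661020

  #####|#  b31=1 t=3,i=7
  ####.|.  b30=0 t=0,i=13
  ###.#|#  b29=1 t=0,i=14
  ###..|.  b28=0 t=0,i=6
  ##.##|.  b27=0 t=0,i=21
  ##.#.|.  b26=0 t=0,i=0
  ##..#|.  b25=0 t=1,i=12
  ##...|.  b24=0 t=0,i=7
  #.###|.  b23=0 t=0,i=18
  #.##.|.  b22=0 t=0,i=22
  #.#.#|#  b21=1 t=0,i=16
  #.#..|#  b20=1 t=0,i=1
  #..##|.  b19=0 t=0,i=3
  #..#.|.  b18=0 t=1,i=13
  #...#|#  b17=1 t=2,i=7
  #....|.  b16=0 t=0,i=8
  .####|.  b15=0 t=0,i=12
  .###.|#  b14=1 t=0,i=5
  .##.#|#  b13=1 t=0,i=23
  .##..|#  b12=1 t=1,i=5
  .#.##|.  b11=0 t=0,i=17
  .#.#.|.  b10=0 t=1,i=15
  .#..#|#  b9=1 t=0,i=2
  .#...|#  b8=1 t=2,i=6
  ..###|#  b7=1 t=0,i=4
  ..##.|#  b6=1 t=1,i=10
  ..#.#|.  b5=0 t=1,i=14
  ..#..|#  b4=1 t=2,i=2
  ...##|#  b3=1 t=0,i=10
  ...#.|#  b2=1 t=2,i=1
  ....#|.  b1=0 t=0,i=9
  .....|.  b0=0 t=2,i=23
  bits 10100000001100100111001111011100 = 2687661020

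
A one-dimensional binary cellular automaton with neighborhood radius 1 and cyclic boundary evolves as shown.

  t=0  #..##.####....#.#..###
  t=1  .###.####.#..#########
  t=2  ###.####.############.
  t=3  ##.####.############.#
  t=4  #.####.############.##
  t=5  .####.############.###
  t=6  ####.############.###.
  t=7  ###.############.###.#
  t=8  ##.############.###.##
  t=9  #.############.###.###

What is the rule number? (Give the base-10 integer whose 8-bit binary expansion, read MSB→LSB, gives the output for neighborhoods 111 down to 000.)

190

  ###|#  b7=1 t=0,i=7
  ##.|.  b6=0 t=0,i=0
  #.#|#  b5=1 t=0,i=5
  #..|#  b4=1 t=0,i=1
  .##|#  b3=1 t=0,i=3
  .#.|#  b2=1 t=0,i=14
  ..#|#  b1=1 t=0,i=2
  ...|.  b0=0 t=0,i=11
  bits 10111110 = 190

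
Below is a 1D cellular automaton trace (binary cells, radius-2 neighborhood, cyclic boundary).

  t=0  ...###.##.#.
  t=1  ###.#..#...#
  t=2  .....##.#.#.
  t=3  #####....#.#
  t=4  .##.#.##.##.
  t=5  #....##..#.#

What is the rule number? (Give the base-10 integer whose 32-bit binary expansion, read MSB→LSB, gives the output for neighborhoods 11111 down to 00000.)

2454540075

  ##### -> #   bit 31 = 1  t=3,i=1
  ####. -> .   bit 30 = 0  t=1,i=1
  ###.# -> .   bit 29 = 0  t=0,i=5
  ###.. -> #   bit 28 = 1  t=3,i=4
  ##.## -> .   bit 27 = 0  t=0,i=6
  ##.#. -> .   bit 26 = 0  t=0,i=9
  ##..# -> #   bit 25 = 1  t=4,i=11
  ##... -> .   bit 24 = 0  t=3,i=5
  #.### -> .   bit 23 = 0  t=3,i=11
  #.##. -> #   bit 22 = 1  t=0,i=7
  #.#.# -> .   bit 21 = 0  t=2,i=8
  #.#.. -> .   bit 20 = 0  t=0,i=10
  #..## -> #   bit 19 = 1  t=4,i=0
  #..#. -> #   bit 18 = 1  t=1,i=6
  #...# -> .   bit 17 = 0  t=1,i=9
  #.... -> #   bit 16 = 1  t=0,i=0
  .#### -> .   bit 15 = 0  t=1,i=0
  .###. -> #   bit 14 = 1  t=0,i=4
  .##.# -> .   bit 13 = 0  t=0,i=8
  .##.. -> .   bit 12 = 0  t=4,i=10
  .#.## -> #   bit 11 = 1  t=3,i=10
  .#.#. -> #   bit 10 = 1  t=2,i=9
  .#..# -> #   bit 9 = 1  t=1,i=5
  .#... -> #   bit 8 = 1  t=0,i=11
  ..### -> .   bit 7 = 0  t=0,i=3
  ..##. -> .   bit 6 = 0  t=2,i=5
  ..#.# -> #   bit 5 = 1  t=3,i=9
  ..#.. -> .   bit 4 = 0  t=1,i=7
  ...## -> #   bit 3 = 1  t=0,i=2
  ...#. -> .   bit 2 = 0  t=3,i=8
  ....# -> #   bit 1 = 1  t=0,i=1
  ..... -> #   bit 0 = 1  t=2,i=1
  bits 10010010010011010100111100101011 = 2454540075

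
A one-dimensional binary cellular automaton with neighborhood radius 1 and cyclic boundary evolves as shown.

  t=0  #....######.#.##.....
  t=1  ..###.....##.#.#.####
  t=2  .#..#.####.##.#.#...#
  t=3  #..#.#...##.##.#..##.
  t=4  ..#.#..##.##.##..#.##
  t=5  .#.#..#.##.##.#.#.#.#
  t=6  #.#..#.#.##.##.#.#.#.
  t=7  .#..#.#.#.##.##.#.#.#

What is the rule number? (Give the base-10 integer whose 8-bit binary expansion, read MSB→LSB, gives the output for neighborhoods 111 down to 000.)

  ###|.  b7=0 t=0,i=6
  ##.|#  b6=1 t=0,i=10
  #.#|#  b5=1 t=0,i=11
  #..|.  b4=0 t=0,i=1
  .##|.  b3=0 t=0,i=5
  .#.|.  b2=0 t=0,i=0
  ..#|#  b1=1 t=0,i=4
  ...|#  b0=1 t=0,i=2
  bits 01100011 = 99

99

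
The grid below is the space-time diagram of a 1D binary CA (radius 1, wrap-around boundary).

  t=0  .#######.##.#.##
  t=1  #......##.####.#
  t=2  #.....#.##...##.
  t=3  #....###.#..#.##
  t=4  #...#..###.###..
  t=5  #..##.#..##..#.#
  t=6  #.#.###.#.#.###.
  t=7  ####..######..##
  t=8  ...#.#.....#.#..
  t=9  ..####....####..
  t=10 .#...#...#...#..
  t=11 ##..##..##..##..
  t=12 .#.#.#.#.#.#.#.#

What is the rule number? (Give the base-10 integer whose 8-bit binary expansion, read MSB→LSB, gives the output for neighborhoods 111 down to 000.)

102

  nb ###: next=.  (t=0,i=2, bit7=0)
  nb ##.: next=#  (t=0,i=7, bit6=1)
  nb #.#: next=#  (t=0,i=0, bit5=1)
  nb #..: next=.  (t=1,i=1, bit4=0)
  nb .##: next=.  (t=0,i=1, bit3=0)
  nb .#.: next=#  (t=0,i=12, bit2=1)
  nb ..#: next=#  (t=1,i=6, bit1=1)
  nb ...: next=.  (t=1,i=2, bit0=0)
  bits 01100110 = 102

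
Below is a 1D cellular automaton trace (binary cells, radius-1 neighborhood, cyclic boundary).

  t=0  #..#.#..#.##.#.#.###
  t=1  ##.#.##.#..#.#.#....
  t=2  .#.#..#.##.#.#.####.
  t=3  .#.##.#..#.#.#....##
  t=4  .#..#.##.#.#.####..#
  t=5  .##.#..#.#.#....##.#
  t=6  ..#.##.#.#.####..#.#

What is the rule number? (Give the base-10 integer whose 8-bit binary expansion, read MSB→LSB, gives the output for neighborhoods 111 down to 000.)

  [7] ### => .  t=0,i=18
  [6] ##. => #  t=0,i=0
  [5] #.# => .  t=0,i=4
  [4] #.. => #  t=0,i=1
  [3] .## => .  t=0,i=10
  [2] .#. => #  t=0,i=3
  [1] ..# => .  t=0,i=2
  [0] ... => #  t=1,i=17
  bits 01010101 = 85

85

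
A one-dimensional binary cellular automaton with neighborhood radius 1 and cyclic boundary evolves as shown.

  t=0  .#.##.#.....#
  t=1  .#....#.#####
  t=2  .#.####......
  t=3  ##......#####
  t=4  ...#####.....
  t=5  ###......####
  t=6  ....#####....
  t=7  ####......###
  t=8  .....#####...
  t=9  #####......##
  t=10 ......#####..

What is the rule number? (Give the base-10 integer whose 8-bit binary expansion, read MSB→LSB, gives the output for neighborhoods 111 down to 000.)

7

  nb ###: next=.  (t=1,i=9, bit7=0)
  nb ##.: next=.  (t=0,i=4, bit6=0)
  nb #.#: next=.  (t=0,i=0, bit5=0)
  nb #..: next=.  (t=0,i=7, bit4=0)
  nb .##: next=.  (t=0,i=3, bit3=0)
  nb .#.: next=#  (t=0,i=1, bit2=1)
  nb ..#: next=#  (t=0,i=11, bit1=1)
  nb ...: next=#  (t=0,i=8, bit0=1)
  bits 00000111 = 7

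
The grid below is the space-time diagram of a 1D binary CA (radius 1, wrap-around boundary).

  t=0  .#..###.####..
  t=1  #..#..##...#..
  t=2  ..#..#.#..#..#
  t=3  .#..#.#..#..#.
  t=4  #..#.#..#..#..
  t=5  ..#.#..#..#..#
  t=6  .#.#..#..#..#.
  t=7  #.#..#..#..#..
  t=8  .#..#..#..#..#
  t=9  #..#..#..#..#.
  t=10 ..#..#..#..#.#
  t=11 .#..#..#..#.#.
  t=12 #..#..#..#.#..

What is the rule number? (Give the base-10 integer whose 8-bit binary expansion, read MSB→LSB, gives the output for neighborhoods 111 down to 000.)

  ###|.  b7=0 t=0,i=5
  ##.|#  b6=1 t=0,i=6
  #.#|#  b5=1 t=0,i=7
  #..|.  b4=0 t=0,i=2
  .##|.  b3=0 t=0,i=4
  .#.|.  b2=0 t=0,i=1
  ..#|#  b1=1 t=0,i=0
  ...|.  b0=0 t=0,i=13
  bits 01100010 = 98

98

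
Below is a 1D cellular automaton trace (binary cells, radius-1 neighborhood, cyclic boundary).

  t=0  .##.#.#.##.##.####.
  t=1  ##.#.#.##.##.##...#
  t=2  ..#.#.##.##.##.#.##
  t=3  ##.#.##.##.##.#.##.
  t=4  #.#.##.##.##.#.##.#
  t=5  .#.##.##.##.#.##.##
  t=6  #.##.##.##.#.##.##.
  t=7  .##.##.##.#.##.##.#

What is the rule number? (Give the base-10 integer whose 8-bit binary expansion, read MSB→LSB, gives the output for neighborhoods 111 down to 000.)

  [7] ### => .  t=0,i=15
  [6] ##. => .  t=0,i=2
  [5] #.# => #  t=0,i=3
  [4] #.. => #  t=0,i=18
  [3] .## => #  t=0,i=1
  [2] .#. => .  t=0,i=4
  [1] ..# => #  t=0,i=0
  [0] ... => .  t=1,i=16
  bits 00111010 = 58

58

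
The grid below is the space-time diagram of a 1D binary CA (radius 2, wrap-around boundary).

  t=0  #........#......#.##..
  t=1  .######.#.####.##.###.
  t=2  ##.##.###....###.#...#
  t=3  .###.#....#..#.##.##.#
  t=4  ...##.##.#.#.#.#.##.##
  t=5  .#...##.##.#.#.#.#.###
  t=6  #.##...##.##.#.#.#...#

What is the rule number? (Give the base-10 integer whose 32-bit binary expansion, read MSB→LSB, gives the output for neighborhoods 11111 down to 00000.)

2926252965

  #####|#  b31=1 t=1,i=3
  ####.|.  b30=0 t=1,i=5
  ###.#|#  b29=1 t=1,i=6
  ###..|.  b28=0 t=1,i=20
  ##.##|#  b27=1 t=1,i=14
  ##.#.|#  b26=1 t=1,i=7
  ##..#|#  b25=1 t=0,i=20
  ##...|.  b24=0 t=2,i=9
  #.###|.  b23=0 t=1,i=10
  #.##.|#  b22=1 t=0,i=18
  #.#.#|#  b21=1 t=1,i=8
  #.#..|.  b20=0 t=2,i=17
  #..##|#  b19=1 t=1,i=0
  #..#.|.  b18=0 t=0,i=21
  #...#|#  b17=1 t=2,i=19
  #....|#  b16=1 t=0,i=2
  .####|.  b15=0 t=1,i=2
  .###.|.  b14=0 t=1,i=19
  .##.#|.  b13=0 t=1,i=16
  .##..|#  b12=1 t=0,i=19
  .#.##|.  b11=0 t=0,i=17
  .#.#.|.  b10=0 t=4,i=10
  .#..#|#  b9=1 t=3,i=11
  .#...|#  b8=1 t=0,i=1
  ..###|#  b7=1 t=1,i=1
  ..##.|.  b6=0 t=4,i=3
  ..#.#|#  b5=1 t=0,i=16
  ..#..|.  b4=0 t=0,i=0
  ...##|.  b3=0 t=2,i=12
  ...#.|#  b2=1 t=0,i=8
  ....#|.  b1=0 t=0,i=7
  .....|#  b0=1 t=0,i=3
  bits 10101110011010110001001110100101 = 2926252965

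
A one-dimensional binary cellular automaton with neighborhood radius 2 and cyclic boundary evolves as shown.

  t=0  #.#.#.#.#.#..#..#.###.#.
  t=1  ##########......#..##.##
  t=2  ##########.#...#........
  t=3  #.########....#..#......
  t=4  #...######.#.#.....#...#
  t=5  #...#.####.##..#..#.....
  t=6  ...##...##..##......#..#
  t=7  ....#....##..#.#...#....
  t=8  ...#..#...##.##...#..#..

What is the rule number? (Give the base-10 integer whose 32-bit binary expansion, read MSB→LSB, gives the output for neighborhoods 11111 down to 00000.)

4062270628

  ##### -> #   bit 31 = 1  t=1,i=0
  ####. -> #   bit 30 = 1  t=1,i=8
  ###.# -> #   bit 29 = 1  t=0,i=20
  ###.. -> #   bit 28 = 1  t=1,i=9
  ##.## -> .   bit 27 = 0  t=1,i=21
  ##.#. -> .   bit 26 = 0  t=0,i=21
  ##..# -> #   bit 25 = 1  t=5,i=13
  ##... -> .   bit 24 = 0  t=1,i=10
  #.### -> .   bit 23 = 0  t=0,i=18
  #.##. -> .   bit 22 = 0  t=5,i=11
  #.#.# -> #   bit 21 = 1  t=0,i=0
  #.#.. -> .   bit 20 = 0  t=0,i=10
  #..## -> .   bit 19 = 0  t=1,i=18
  #..#. -> .   bit 18 = 0  t=0,i=12
  #...# -> .   bit 17 = 0  t=2,i=13
  #.... -> #   bit 16 = 1  t=1,i=11
  .#### -> .   bit 15 = 0  t=1,i=23
  .###. -> #   bit 14 = 1  t=0,i=19
  .##.# -> .   bit 13 = 0  t=1,i=20
  .##.. -> #   bit 12 = 1  t=4,i=0
  .#.## -> .   bit 11 = 0  t=0,i=17
  .#.#. -> #   bit 10 = 1  t=0,i=1
  .#..# -> .   bit 9 = 0  t=0,i=11
  .#... -> .   bit 8 = 0  t=2,i=12
  ..### -> #   bit 7 = 1  t=2,i=0
  ..##. -> .   bit 6 = 0  t=1,i=19
  ..#.# -> #   bit 5 = 1  t=0,i=16
  ..#.. -> .   bit 4 = 0  t=0,i=13
  ...## -> .   bit 3 = 0  t=2,i=23
  ...#. -> #   bit 2 = 1  t=1,i=15
  ....# -> .   bit 1 = 0  t=1,i=14
  ..... -> .   bit 0 = 0  t=1,i=12
  bits 11110010001000010101010010100100 = 4062270628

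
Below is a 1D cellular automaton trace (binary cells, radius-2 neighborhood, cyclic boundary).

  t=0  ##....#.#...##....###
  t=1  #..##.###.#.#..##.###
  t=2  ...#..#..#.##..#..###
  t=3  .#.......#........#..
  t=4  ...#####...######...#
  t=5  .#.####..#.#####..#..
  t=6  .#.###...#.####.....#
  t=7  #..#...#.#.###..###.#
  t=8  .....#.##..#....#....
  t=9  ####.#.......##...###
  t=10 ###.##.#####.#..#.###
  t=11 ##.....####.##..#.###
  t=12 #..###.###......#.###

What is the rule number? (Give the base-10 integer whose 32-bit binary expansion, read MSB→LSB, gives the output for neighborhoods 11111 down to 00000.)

3298002147

  [31] ##### => #  t=0,i=20
  [30] ####. => #  t=0,i=0
  [29] ###.# => .  t=1,i=8
  [28] ###.. => .  t=0,i=1
  [27] ##.## => .  t=1,i=5
  [26] ##.#. => #  t=1,i=9
  [25] ##..# => .  t=1,i=1
  [24] ##... => .  t=0,i=2
  [23] #.### => #  t=1,i=6
  [22] #.##. => .  t=2,i=11
  [21] #.#.# => .  t=1,i=10
  [20] #.#.. => #  t=0,i=8
  [19] #..## => .  t=1,i=2
  [18] #..#. => .  t=2,i=5
  [17] #...# => #  t=0,i=10
  [16] #.... => #  t=0,i=3
  [15] .#### => #  t=0,i=19
  [14] .###. => .  t=1,i=7
  [13] .##.# => .  t=1,i=4
  [12] .##.. => .  t=0,i=13
  [11] .#.## => .  t=2,i=10
  [10] .#.#. => #  t=0,i=7
  [9] .#..# => .  t=1,i=13
  [8] .#... => .  t=0,i=9
  [7] ..### => #  t=0,i=18
  [6] ..##. => #  t=0,i=12
  [5] ..#.# => #  t=0,i=6
  [4] ..#.. => .  t=2,i=3
  [3] ...## => .  t=0,i=11
  [2] ...#. => .  t=0,i=5
  [1] ....# => #  t=0,i=4
  [0] ..... => #  t=3,i=4
  bits 11000100100100111000010011100011 = 3298002147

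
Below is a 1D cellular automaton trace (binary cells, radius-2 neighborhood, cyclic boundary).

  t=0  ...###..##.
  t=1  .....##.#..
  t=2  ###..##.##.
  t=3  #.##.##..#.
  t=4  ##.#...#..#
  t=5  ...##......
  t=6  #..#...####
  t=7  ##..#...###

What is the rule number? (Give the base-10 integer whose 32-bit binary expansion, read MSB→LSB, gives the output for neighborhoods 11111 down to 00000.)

3534794049

  ##### -> #   bit 31 = 1  t=6,i=9
  ####. -> #   bit 30 = 1  t=6,i=10
  ###.# -> .   bit 29 = 0  t=4,i=1
  ###.. -> #   bit 28 = 1  t=0,i=5
  ##.## -> .   bit 27 = 0  t=2,i=7
  ##.#. -> .   bit 26 = 0  t=1,i=7
  ##..# -> #   bit 25 = 1  t=0,i=6
  ##... -> .   bit 24 = 0  t=0,i=10
  #.### -> #   bit 23 = 1  t=2,i=0
  #.##. -> .   bit 22 = 0  t=2,i=8
  #.#.# -> #   bit 21 = 1  t=3,i=0
  #.#.. -> #   bit 20 = 1  t=1,i=8
  #..## -> .   bit 19 = 0  t=0,i=7
  #..#. -> .   bit 18 = 0  t=3,i=8
  #...# -> .   bit 17 = 0  t=4,i=5
  #.... -> .   bit 16 = 0  t=0,i=0
  .#### -> #   bit 15 = 1  t=6,i=8
  .###. -> .   bit 14 = 0  t=0,i=4
  .##.# -> #   bit 13 = 1  t=1,i=6
  .##.. -> .   bit 12 = 0  t=0,i=9
  .#.## -> #   bit 11 = 1  t=3,i=1
  .#.#. -> #   bit 10 = 1  t=3,i=10
  .#..# -> .   bit 9 = 0  t=4,i=8
  .#... -> #   bit 8 = 1  t=1,i=9
  ..### -> .   bit 7 = 0  t=0,i=3
  ..##. -> #   bit 6 = 1  t=0,i=8
  ..#.# -> .   bit 5 = 0  t=3,i=9
  ..#.. -> .   bit 4 = 0  t=4,i=7
  ...## -> .   bit 3 = 0  t=0,i=2
  ...#. -> .   bit 2 = 0  t=4,i=6
  ....# -> .   bit 1 = 0  t=0,i=1
  ..... -> #   bit 0 = 1  t=1,i=0
  bits 11010010101100001010110101000001 = 3534794049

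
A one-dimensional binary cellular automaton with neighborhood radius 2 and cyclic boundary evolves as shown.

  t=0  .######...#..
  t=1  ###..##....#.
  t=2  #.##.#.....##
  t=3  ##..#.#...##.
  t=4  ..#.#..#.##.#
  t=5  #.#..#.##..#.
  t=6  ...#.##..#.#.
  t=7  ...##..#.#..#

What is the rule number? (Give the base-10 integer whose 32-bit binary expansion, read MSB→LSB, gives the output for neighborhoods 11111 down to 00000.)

2122353640

  [31] ##### => .  t=0,i=3
  [30] ####. => #  t=0,i=5
  [29] ###.# => #  t=2,i=0
  [28] ###.. => #  t=0,i=6
  [27] ##.## => #  t=2,i=1
  [26] ##.#. => #  t=2,i=4
  [25] ##..# => #  t=1,i=3
  [24] ##... => .  t=0,i=7
  [23] #.### => #  t=1,i=0
  [22] #.##. => .  t=2,i=2
  [21] #.#.# => .  t=5,i=0
  [20] #.#.. => .  t=2,i=5
  [19] #..## => .  t=1,i=4
  [18] #..#. => .  t=3,i=3
  [17] #...# => .  t=0,i=8
  [16] #.... => .  t=1,i=8
  [15] .#### => #  t=0,i=2
  [14] .###. => .  t=1,i=1
  [13] .##.# => .  t=2,i=3
  [12] .##.. => .  t=1,i=6
  [11] .#.## => #  t=1,i=12
  [10] .#.#. => .  t=3,i=5
  [9] .#..# => #  t=4,i=0
  [8] .#... => #  t=0,i=11
  [7] ..### => #  t=0,i=1
  [6] ..##. => #  t=1,i=5
  [5] ..#.# => #  t=1,i=11
  [4] ..#.. => .  t=0,i=10
  [3] ...## => #  t=0,i=0
  [2] ...#. => .  t=0,i=9
  [1] ....# => .  t=1,i=9
  [0] ..... => .  t=2,i=8
  bits 01111110100000001000101111101000 = 2122353640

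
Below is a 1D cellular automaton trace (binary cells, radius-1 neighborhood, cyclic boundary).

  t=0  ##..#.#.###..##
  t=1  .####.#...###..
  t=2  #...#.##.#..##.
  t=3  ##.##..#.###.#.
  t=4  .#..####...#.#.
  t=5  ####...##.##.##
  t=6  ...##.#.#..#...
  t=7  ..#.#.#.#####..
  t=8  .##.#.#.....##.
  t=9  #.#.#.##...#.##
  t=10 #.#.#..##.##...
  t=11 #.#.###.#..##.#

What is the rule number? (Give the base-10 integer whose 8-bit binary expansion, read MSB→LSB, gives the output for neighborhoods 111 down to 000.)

  [7] ### => .  t=0,i=0
  [6] ##. => #  t=0,i=1
  [5] #.# => .  t=0,i=5
  [4] #.. => #  t=0,i=2
  [3] .## => .  t=0,i=8
  [2] .#. => #  t=0,i=4
  [1] ..# => #  t=0,i=3
  [0] ... => .  t=1,i=8
  bits 01010110 = 86

86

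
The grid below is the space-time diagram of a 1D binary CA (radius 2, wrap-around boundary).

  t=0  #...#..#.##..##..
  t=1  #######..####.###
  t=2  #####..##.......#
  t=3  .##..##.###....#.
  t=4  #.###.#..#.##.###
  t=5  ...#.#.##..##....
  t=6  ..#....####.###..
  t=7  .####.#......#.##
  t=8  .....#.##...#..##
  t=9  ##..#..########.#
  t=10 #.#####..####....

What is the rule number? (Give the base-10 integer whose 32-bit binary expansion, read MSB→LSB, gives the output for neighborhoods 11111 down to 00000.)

2270130972

  #####|#  b31=1 t=1,i=0
  ####.|.  b30=0 t=1,i=5
  ###.#|.  b29=0 t=1,i=12
  ###..|.  b28=0 t=1,i=6
  ##.##|.  b27=0 t=1,i=13
  ##.#.|#  b26=1 t=4,i=5
  ##..#|#  b25=1 t=0,i=11
  ##...|#  b24=1 t=2,i=9
  #.###|.  b23=0 t=1,i=14
  #.##.|#  b22=1 t=0,i=9
  #.#.#|.  b21=0 t=5,i=5
  #.#..|.  b20=0 t=4,i=6
  #..##|#  b19=1 t=0,i=12
  #..#.|#  b18=1 t=0,i=6
  #...#|#  b17=1 t=0,i=2
  #....|#  b16=1 t=2,i=10
  .####|.  b15=0 t=1,i=10
  .###.|#  b14=1 t=3,i=9
  .##.#|#  b13=1 t=3,i=6
  .##..|#  b12=1 t=0,i=10
  .#.##|.  b11=0 t=0,i=8
  .#.#.|.  b10=0 t=5,i=4
  .#..#|#  b9=1 t=0,i=5
  .#...|#  b8=1 t=0,i=1
  ..###|.  b7=0 t=1,i=9
  ..##.|.  b6=0 t=0,i=13
  ..#.#|.  b5=0 t=0,i=7
  ..#..|#  b4=1 t=0,i=0
  ...##|#  b3=1 t=2,i=15
  ...#.|#  b2=1 t=0,i=3
  ....#|.  b1=0 t=2,i=14
  .....|.  b0=0 t=2,i=11
  bits 10000111010011110111001100011100 = 2270130972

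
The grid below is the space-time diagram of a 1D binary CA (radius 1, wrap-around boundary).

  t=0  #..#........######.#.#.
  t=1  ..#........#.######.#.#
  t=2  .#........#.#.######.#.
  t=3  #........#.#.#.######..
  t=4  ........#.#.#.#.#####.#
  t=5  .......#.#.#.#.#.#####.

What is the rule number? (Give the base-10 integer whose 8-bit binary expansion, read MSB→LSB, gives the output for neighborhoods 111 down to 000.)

226

  nb ###: next=#  (t=0,i=13, bit7=1)
  nb ##.: next=#  (t=0,i=17, bit6=1)
  nb #.#: next=#  (t=0,i=18, bit5=1)
  nb #..: next=.  (t=0,i=1, bit4=0)
  nb .##: next=.  (t=0,i=12, bit3=0)
  nb .#.: next=.  (t=0,i=0, bit2=0)
  nb ..#: next=#  (t=0,i=2, bit1=1)
  nb ...: next=.  (t=0,i=5, bit0=0)
  bits 11100010 = 226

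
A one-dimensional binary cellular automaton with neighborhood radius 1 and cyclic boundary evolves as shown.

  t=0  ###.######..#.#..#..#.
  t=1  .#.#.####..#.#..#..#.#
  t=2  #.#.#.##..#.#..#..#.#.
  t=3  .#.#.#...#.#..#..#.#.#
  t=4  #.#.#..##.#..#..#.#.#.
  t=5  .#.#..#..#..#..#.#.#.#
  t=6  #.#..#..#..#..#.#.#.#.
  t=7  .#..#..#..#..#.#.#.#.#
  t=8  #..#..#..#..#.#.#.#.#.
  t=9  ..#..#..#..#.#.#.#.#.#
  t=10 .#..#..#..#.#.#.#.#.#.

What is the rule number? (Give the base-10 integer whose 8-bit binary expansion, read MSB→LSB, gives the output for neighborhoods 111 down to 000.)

  ###|#  b7=1 t=0,i=1
  ##.|.  b6=0 t=0,i=2
  #.#|#  b5=1 t=0,i=3
  #..|.  b4=0 t=0,i=10
  .##|.  b3=0 t=0,i=0
  .#.|.  b2=0 t=0,i=12
  ..#|#  b1=1 t=0,i=11
  ...|#  b0=1 t=3,i=7
  bits 10100011 = 163

163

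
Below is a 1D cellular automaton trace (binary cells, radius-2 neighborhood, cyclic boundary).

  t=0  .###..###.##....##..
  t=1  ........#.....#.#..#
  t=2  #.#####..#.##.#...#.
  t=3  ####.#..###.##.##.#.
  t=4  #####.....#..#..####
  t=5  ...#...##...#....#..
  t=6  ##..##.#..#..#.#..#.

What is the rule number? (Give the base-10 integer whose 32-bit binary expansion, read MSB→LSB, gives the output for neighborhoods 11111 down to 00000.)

  [31] ##### => .  t=2,i=4
  [30] ####. => #  t=2,i=5
  [29] ###.# => #  t=0,i=8
  [28] ###.. => .  t=0,i=3
  [27] ##.## => .  t=0,i=9
  [26] ##.#. => #  t=2,i=13
  [25] ##..# => .  t=0,i=4
  [24] ##... => .  t=0,i=12
  [23] #.### => #  t=2,i=2
  [22] #.##. => .  t=0,i=10
  [21] #.#.# => #  t=2,i=0
  [20] #.#.. => .  t=1,i=16
  [19] #..## => .  t=0,i=5
  [18] #..#. => #  t=1,i=18
  [17] #...# => #  t=0,i=19
  [16] #.... => .  t=0,i=13
  [15] .#### => #  t=2,i=3
  [14] .###. => .  t=0,i=2
  [13] .##.# => #  t=2,i=12
  [12] .##.. => .  t=0,i=11
  [11] .#.## => #  t=2,i=1
  [10] .#.#. => .  t=1,i=15
  [9] .#..# => .  t=1,i=17
  [8] .#... => #  t=1,i=0
  [7] ..### => .  t=0,i=1
  [6] ..##. => #  t=0,i=16
  [5] ..#.# => #  t=1,i=14
  [4] ..#.. => .  t=1,i=8
  [3] ...## => .  t=0,i=0
  [2] ...#. => .  t=1,i=7
  [1] ....# => #  t=0,i=14
  [0] ..... => #  t=1,i=2
  bits 01100100101001101010100101100011 = 1688643939

1688643939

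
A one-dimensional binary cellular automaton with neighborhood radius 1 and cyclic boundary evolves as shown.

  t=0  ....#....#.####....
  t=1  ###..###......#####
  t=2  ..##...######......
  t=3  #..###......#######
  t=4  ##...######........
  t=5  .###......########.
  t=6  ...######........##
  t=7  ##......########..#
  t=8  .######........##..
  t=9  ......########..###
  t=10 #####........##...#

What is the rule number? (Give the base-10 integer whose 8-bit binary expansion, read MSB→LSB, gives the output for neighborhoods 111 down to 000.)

81

  [7] ### => .  t=0,i=12
  [6] ##. => #  t=0,i=14
  [5] #.# => .  t=0,i=10
  [4] #.. => #  t=0,i=5
  [3] .## => .  t=0,i=11
  [2] .#. => .  t=0,i=4
  [1] ..# => .  t=0,i=3
  [0] ... => #  t=0,i=0
  bits 01010001 = 81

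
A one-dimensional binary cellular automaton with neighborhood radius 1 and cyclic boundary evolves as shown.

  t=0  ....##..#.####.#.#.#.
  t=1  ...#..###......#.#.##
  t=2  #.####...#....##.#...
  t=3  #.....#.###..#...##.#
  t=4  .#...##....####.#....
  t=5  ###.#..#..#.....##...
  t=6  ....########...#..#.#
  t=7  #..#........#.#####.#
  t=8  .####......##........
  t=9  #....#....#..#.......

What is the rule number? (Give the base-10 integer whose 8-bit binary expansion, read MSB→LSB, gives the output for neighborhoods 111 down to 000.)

22

  [7] ### => .  t=0,i=11
  [6] ##. => .  t=0,i=5
  [5] #.# => .  t=0,i=9
  [4] #.. => #  t=0,i=6
  [3] .## => .  t=0,i=4
  [2] .#. => #  t=0,i=8
  [1] ..# => #  t=0,i=3
  [0] ... => .  t=0,i=0
  bits 00010110 = 22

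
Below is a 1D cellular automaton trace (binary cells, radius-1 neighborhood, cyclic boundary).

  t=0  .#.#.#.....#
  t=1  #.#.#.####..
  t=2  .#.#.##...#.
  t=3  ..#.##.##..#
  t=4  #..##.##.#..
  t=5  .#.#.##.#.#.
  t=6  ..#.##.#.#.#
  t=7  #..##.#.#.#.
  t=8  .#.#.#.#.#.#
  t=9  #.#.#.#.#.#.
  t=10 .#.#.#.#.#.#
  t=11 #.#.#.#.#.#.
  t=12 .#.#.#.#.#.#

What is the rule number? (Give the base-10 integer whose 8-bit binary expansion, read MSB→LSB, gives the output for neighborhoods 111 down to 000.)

  ###|.  b7=0 t=1,i=7
  ##.|.  b6=0 t=1,i=9
  #.#|#  b5=1 t=0,i=0
  #..|#  b4=1 t=0,i=6
  .##|#  b3=1 t=1,i=6
  .#.|.  b2=0 t=0,i=1
  ..#|.  b1=0 t=0,i=10
  ...|#  b0=1 t=0,i=7
  bits 00111001 = 57

57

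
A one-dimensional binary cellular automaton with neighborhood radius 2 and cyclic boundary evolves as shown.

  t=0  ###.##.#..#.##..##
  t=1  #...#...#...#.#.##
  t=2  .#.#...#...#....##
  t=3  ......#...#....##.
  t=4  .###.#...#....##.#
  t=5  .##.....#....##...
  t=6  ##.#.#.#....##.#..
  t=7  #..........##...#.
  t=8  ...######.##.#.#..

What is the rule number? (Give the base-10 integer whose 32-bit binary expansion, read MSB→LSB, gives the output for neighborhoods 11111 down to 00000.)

2210448077

  [31] ##### => #  t=0,i=0
  [30] ####. => .  t=0,i=1
  [29] ###.# => .  t=0,i=2
  [28] ###.. => .  t=1,i=0
  [27] ##.## => .  t=0,i=3
  [26] ##.#. => .  t=0,i=6
  [25] ##..# => #  t=0,i=14
  [24] ##... => #  t=1,i=1
  [23] #.### => #  t=1,i=16
  [22] #.##. => #  t=0,i=4
  [21] #.#.# => .  t=1,i=14
  [20] #.#.. => .  t=0,i=7
  [19] #..## => .  t=0,i=15
  [18] #..#. => .  t=0,i=9
  [17] #...# => .  t=1,i=2
  [16] #.... => .  t=2,i=13
  [15] .#### => #  t=0,i=17
  [14] .###. => #  t=1,i=17
  [13] .##.# => .  t=0,i=5
  [12] .##.. => .  t=0,i=13
  [11] .#.## => .  t=0,i=11
  [10] .#.#. => .  t=1,i=13
  [9] .#..# => #  t=0,i=8
  [8] .#... => .  t=1,i=5
  [7] ..### => #  t=0,i=16
  [6] ..##. => #  t=2,i=16
  [5] ..#.# => .  t=0,i=10
  [4] ..#.. => .  t=1,i=4
  [3] ...## => #  t=2,i=15
  [2] ...#. => #  t=1,i=3
  [1] ....# => .  t=2,i=14
  [0] ..... => #  t=3,i=1
  bits 10000011110000001100001011001101 = 2210448077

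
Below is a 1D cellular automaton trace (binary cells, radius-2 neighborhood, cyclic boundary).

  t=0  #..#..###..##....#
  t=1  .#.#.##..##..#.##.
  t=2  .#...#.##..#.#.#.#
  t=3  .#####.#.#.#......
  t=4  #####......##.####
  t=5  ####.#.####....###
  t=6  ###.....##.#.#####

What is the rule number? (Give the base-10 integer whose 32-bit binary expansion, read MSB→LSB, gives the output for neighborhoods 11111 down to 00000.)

  ##### -> #   bit 31 = 1  t=3,i=3
  ####. -> #   bit 30 = 1  t=3,i=4
  ###.# -> .   bit 29 = 0  t=3,i=5
  ###.. -> .   bit 28 = 0  t=0,i=8
  ##.## -> .   bit 27 = 0  t=4,i=13
  ##.#. -> .   bit 26 = 0  t=3,i=6
  ##..# -> #   bit 25 = 1  t=0,i=1
  ##... -> #   bit 24 = 1  t=0,i=13
  #.### -> .   bit 23 = 0  t=4,i=14
  #.##. -> #   bit 22 = 1  t=1,i=5
  #.#.# -> .   bit 21 = 0  t=1,i=3
  #.#.. -> #   bit 20 = 1  t=2,i=1
  #..## -> #   bit 19 = 1  t=0,i=5
  #..#. -> .   bit 18 = 0  t=0,i=2
  #...# -> #   bit 17 = 1  t=2,i=3
  #.... -> .   bit 16 = 0  t=0,i=14
  .#### -> #   bit 15 = 1  t=3,i=2
  .###. -> .   bit 14 = 0  t=0,i=7
  .##.# -> .   bit 13 = 0  t=4,i=12
  .##.. -> .   bit 12 = 0  t=0,i=0
  .#.## -> .   bit 11 = 0  t=1,i=4
  .#.#. -> .   bit 10 = 0  t=1,i=2
  .#..# -> .   bit 9 = 0  t=0,i=4
  .#... -> #   bit 8 = 1  t=2,i=2
  ..### -> #   bit 7 = 1  t=0,i=6
  ..##. -> .   bit 6 = 0  t=0,i=11
  ..#.# -> #   bit 5 = 1  t=1,i=1
  ..#.. -> #   bit 4 = 1  t=0,i=3
  ...## -> #   bit 3 = 1  t=0,i=16
  ...#. -> #   bit 2 = 1  t=2,i=4
  ....# -> #   bit 1 = 1  t=0,i=15
  ..... -> #   bit 0 = 1  t=3,i=14
  bits 11000011010110101000000110111111 = 3277488575

3277488575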